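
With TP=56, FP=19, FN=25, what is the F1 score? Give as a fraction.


Precision = 56/75 = 56/75. Recall = 56/81 = 56/81. F1 = 2*P*R/(P+R) = 28/39.

28/39


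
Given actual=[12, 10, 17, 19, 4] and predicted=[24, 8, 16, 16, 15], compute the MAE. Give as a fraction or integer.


MAE = (1/5) * (|12-24|=12 + |10-8|=2 + |17-16|=1 + |19-16|=3 + |4-15|=11). Sum = 29. MAE = 29/5.

29/5


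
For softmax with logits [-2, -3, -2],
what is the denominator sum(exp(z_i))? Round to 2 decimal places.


Denom = e^-2=0.1353 + e^-3=0.0498 + e^-2=0.1353. Sum = 0.3204, which rounds to 0.32.

0.32


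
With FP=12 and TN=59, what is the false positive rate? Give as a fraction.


FPR = FP / (FP + TN) = 12 / 71 = 12/71.

12/71


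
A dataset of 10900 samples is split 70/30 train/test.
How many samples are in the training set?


Test set = 10900 * 30% = 3270. Training set = 10900 - 3270 = 7630.

7630


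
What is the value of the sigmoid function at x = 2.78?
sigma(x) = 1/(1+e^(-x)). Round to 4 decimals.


sigma(2.78) = 1/(1+e^(-2.78)) = 1/(1+0.062039) = 1/1.062039 = 0.9416.

0.9416


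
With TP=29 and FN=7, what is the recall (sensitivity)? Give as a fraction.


Recall = TP / (TP + FN) = 29 / 36 = 29/36.

29/36


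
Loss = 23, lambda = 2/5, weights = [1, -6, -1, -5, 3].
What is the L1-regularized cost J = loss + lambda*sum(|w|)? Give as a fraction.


L1 norm = sum(|w|) = 16. J = 23 + 2/5 * 16 = 147/5.

147/5


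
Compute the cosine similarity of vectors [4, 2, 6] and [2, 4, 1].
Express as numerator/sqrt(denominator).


dot = 22. |a|^2 = 56, |b|^2 = 21. cos = 22/sqrt(1176).

22/sqrt(1176)


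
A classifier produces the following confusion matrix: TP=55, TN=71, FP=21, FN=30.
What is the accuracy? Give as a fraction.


Accuracy = (TP + TN) / (TP + TN + FP + FN) = (55 + 71) / 177 = 42/59.

42/59


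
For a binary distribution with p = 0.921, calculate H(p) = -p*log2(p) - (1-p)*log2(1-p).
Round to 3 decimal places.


H = -0.921*log2(0.921) - 0.079*log2(0.079) = 0.399.

0.399


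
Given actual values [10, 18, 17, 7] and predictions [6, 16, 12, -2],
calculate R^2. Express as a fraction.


Mean(y) = 13. SS_res = 126. SS_tot = 86. R^2 = 1 - 126/(86) = -20/43.

-20/43


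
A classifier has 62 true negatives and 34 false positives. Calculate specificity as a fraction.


Specificity = TN / (TN + FP) = 62 / 96 = 31/48.

31/48


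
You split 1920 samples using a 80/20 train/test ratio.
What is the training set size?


Test set = 1920 * 20% = 384. Training set = 1920 - 384 = 1536.

1536


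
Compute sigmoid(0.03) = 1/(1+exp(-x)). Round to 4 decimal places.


sigma(0.03) = 1/(1+e^(-0.03)) = 1/(1+0.970446) = 1/1.970446 = 0.5075.

0.5075


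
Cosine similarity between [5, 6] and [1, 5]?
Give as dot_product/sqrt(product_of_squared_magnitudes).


dot = 35. |a|^2 = 61, |b|^2 = 26. cos = 35/sqrt(1586).

35/sqrt(1586)


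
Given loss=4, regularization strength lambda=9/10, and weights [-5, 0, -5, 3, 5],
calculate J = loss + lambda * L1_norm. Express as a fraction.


L1 norm = sum(|w|) = 18. J = 4 + 9/10 * 18 = 101/5.

101/5


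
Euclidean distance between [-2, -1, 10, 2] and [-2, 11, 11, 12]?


d = sqrt(sum of squared differences). (-2--2)^2=0, (-1-11)^2=144, (10-11)^2=1, (2-12)^2=100. Sum = 245.

sqrt(245)


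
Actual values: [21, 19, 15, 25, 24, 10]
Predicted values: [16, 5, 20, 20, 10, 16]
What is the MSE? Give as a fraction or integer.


MSE = (1/6) * ((21-16)^2=25 + (19-5)^2=196 + (15-20)^2=25 + (25-20)^2=25 + (24-10)^2=196 + (10-16)^2=36). Sum = 503. MSE = 503/6.

503/6


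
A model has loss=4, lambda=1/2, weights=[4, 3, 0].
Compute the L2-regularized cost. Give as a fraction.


L2 sq norm = sum(w^2) = 25. J = 4 + 1/2 * 25 = 33/2.

33/2


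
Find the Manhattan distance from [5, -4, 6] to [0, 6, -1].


d = sum of absolute differences: |5-0|=5 + |-4-6|=10 + |6--1|=7 = 22.

22


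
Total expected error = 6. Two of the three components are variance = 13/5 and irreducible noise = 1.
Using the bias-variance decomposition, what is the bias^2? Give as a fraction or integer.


Total error = bias^2 + variance + irreducible noise. So bias^2 = 6 - 13/5 - 1 = 12/5.

12/5


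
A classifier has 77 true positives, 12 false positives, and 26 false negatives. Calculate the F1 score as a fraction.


Precision = 77/89 = 77/89. Recall = 77/103 = 77/103. F1 = 2*P*R/(P+R) = 77/96.

77/96


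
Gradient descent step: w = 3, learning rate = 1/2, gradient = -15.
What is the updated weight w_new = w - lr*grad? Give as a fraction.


w_new = 3 - 1/2 * -15 = 3 - -15/2 = 21/2.

21/2


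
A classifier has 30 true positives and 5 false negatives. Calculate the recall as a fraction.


Recall = TP / (TP + FN) = 30 / 35 = 6/7.

6/7


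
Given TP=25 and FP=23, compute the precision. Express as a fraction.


Precision = TP / (TP + FP) = 25 / 48 = 25/48.

25/48


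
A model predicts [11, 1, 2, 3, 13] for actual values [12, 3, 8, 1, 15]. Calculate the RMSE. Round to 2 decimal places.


MSE = 9.8000. RMSE = sqrt(9.8000) = 3.13.

3.13


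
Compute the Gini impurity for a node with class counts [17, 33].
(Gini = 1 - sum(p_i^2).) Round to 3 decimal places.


Total = 50. Proportions: 17/50, 33/50. sum(p_i^2) = 0.5512. Gini = 1 - 0.5512 = 0.4488, which rounds to 0.449.

0.449


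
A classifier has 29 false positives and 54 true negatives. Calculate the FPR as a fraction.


FPR = FP / (FP + TN) = 29 / 83 = 29/83.

29/83


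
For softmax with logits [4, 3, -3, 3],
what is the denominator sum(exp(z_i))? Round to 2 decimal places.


Denom = e^4=54.5982 + e^3=20.0855 + e^-3=0.0498 + e^3=20.0855. Sum = 94.8190, which rounds to 94.82.

94.82


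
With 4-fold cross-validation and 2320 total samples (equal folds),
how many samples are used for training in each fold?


Each validation fold has 2320/4 = 580 samples. Training set = 2320 - 580 = 1740.

1740


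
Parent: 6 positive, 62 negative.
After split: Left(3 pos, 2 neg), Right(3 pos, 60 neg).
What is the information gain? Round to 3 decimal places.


H(parent) = 0.4306. H(left) = 0.9710, H(right) = 0.2762. Weighted = (5/68)*0.9710 + (63/68)*0.2762 = 0.3273. IG = 0.4306 - 0.3273 = 0.1033, which rounds to 0.103.

0.103


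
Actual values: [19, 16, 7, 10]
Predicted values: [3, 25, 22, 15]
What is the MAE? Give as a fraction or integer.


MAE = (1/4) * (|19-3|=16 + |16-25|=9 + |7-22|=15 + |10-15|=5). Sum = 45. MAE = 45/4.

45/4


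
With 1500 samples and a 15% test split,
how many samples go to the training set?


Test set = 1500 * 15% = 225. Training set = 1500 - 225 = 1275.

1275


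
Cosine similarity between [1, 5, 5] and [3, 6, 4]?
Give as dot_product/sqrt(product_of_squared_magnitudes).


dot = 53. |a|^2 = 51, |b|^2 = 61. cos = 53/sqrt(3111).

53/sqrt(3111)


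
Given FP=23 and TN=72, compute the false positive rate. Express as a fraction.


FPR = FP / (FP + TN) = 23 / 95 = 23/95.

23/95


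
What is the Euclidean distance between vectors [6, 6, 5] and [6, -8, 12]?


d = sqrt(sum of squared differences). (6-6)^2=0, (6--8)^2=196, (5-12)^2=49. Sum = 245.

sqrt(245)


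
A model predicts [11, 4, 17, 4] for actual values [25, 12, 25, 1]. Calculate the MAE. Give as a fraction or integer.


MAE = (1/4) * (|25-11|=14 + |12-4|=8 + |25-17|=8 + |1-4|=3). Sum = 33. MAE = 33/4.

33/4


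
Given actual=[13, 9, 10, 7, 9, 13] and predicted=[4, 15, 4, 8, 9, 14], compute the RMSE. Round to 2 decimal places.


MSE = 25.8333. RMSE = sqrt(25.8333) = 5.08.

5.08


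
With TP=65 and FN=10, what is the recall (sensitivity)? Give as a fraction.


Recall = TP / (TP + FN) = 65 / 75 = 13/15.

13/15


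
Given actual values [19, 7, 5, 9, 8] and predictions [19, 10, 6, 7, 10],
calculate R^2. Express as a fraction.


Mean(y) = 48/5. SS_res = 18. SS_tot = 596/5. R^2 = 1 - 18/(596/5) = 253/298.

253/298


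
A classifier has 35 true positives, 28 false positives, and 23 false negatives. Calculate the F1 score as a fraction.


Precision = 35/63 = 5/9. Recall = 35/58 = 35/58. F1 = 2*P*R/(P+R) = 70/121.

70/121


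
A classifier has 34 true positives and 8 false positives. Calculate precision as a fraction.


Precision = TP / (TP + FP) = 34 / 42 = 17/21.

17/21


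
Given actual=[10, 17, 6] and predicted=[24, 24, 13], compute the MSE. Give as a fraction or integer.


MSE = (1/3) * ((10-24)^2=196 + (17-24)^2=49 + (6-13)^2=49). Sum = 294. MSE = 98.

98


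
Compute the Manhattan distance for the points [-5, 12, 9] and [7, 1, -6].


d = sum of absolute differences: |-5-7|=12 + |12-1|=11 + |9--6|=15 = 38.

38


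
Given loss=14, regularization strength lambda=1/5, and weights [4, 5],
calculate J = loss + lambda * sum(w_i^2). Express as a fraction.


L2 sq norm = sum(w^2) = 41. J = 14 + 1/5 * 41 = 111/5.

111/5


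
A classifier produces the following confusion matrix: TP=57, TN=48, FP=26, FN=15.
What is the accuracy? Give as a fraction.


Accuracy = (TP + TN) / (TP + TN + FP + FN) = (57 + 48) / 146 = 105/146.

105/146


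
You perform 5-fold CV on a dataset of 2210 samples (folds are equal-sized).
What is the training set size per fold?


Each validation fold has 2210/5 = 442 samples. Training set = 2210 - 442 = 1768.

1768


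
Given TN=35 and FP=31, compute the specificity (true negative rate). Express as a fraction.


Specificity = TN / (TN + FP) = 35 / 66 = 35/66.

35/66


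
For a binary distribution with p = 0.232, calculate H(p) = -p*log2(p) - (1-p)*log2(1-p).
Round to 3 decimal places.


H = -0.232*log2(0.232) - 0.768*log2(0.768) = 0.781.

0.781


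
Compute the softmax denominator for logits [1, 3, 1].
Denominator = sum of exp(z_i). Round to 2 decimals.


Denom = e^1=2.7183 + e^3=20.0855 + e^1=2.7183. Sum = 25.5221, which rounds to 25.52.

25.52


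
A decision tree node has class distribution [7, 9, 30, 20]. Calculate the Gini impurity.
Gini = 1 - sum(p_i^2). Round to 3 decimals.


Total = 66. Proportions: 7/66, 9/66, 30/66, 20/66. sum(p_i^2) = 0.3283. Gini = 1 - 0.3283 = 0.6717, which rounds to 0.672.

0.672


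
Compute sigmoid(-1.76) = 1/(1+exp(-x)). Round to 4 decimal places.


sigma(-1.76) = 1/(1+e^(1.76)) = 1/(1+5.812437) = 1/6.812437 = 0.1468.

0.1468


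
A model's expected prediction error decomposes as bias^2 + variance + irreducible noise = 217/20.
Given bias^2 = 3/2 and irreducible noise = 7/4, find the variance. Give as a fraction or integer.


Total error = bias^2 + variance + irreducible noise. So variance = 217/20 - 3/2 - 7/4 = 38/5.

38/5


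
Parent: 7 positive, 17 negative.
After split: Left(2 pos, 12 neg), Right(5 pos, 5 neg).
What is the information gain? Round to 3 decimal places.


H(parent) = 0.8709. H(left) = 0.5917, H(right) = 1.0000. Weighted = (14/24)*0.5917 + (10/24)*1.0000 = 0.7618. IG = 0.8709 - 0.7618 = 0.1091, which rounds to 0.109.

0.109


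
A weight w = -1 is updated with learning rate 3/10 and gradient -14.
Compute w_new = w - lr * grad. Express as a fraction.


w_new = -1 - 3/10 * -14 = -1 - -21/5 = 16/5.

16/5


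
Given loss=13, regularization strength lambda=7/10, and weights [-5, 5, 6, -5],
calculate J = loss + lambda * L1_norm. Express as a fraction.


L1 norm = sum(|w|) = 21. J = 13 + 7/10 * 21 = 277/10.

277/10


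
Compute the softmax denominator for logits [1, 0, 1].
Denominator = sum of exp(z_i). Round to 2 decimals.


Denom = e^1=2.7183 + e^0=1.0000 + e^1=2.7183. Sum = 6.4366, which rounds to 6.44.

6.44


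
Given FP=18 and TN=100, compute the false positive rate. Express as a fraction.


FPR = FP / (FP + TN) = 18 / 118 = 9/59.

9/59


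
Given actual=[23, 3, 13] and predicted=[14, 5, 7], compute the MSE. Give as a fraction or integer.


MSE = (1/3) * ((23-14)^2=81 + (3-5)^2=4 + (13-7)^2=36). Sum = 121. MSE = 121/3.

121/3


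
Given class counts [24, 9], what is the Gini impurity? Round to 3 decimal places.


Total = 33. Proportions: 24/33, 9/33. sum(p_i^2) = 0.6033. Gini = 1 - 0.6033 = 0.3967, which rounds to 0.397.

0.397


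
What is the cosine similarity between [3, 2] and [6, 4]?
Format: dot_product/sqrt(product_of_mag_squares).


dot = 26. |a|^2 = 13, |b|^2 = 52. cos = 26/sqrt(676).

26/sqrt(676)


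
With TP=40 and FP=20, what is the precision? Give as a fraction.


Precision = TP / (TP + FP) = 40 / 60 = 2/3.

2/3


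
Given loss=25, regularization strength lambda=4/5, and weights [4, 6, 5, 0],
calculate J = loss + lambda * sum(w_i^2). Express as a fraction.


L2 sq norm = sum(w^2) = 77. J = 25 + 4/5 * 77 = 433/5.

433/5


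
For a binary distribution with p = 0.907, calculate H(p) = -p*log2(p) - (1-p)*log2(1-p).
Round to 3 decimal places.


H = -0.907*log2(0.907) - 0.093*log2(0.093) = 0.446.

0.446


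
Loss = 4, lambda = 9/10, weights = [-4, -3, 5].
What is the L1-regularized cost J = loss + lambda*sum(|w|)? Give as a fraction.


L1 norm = sum(|w|) = 12. J = 4 + 9/10 * 12 = 74/5.

74/5


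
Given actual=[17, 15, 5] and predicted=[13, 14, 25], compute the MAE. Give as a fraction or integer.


MAE = (1/3) * (|17-13|=4 + |15-14|=1 + |5-25|=20). Sum = 25. MAE = 25/3.

25/3


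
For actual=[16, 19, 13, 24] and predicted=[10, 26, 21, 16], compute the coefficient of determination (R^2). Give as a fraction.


Mean(y) = 18. SS_res = 213. SS_tot = 66. R^2 = 1 - 213/(66) = -49/22.

-49/22


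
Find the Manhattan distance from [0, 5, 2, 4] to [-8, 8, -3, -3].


d = sum of absolute differences: |0--8|=8 + |5-8|=3 + |2--3|=5 + |4--3|=7 = 23.

23


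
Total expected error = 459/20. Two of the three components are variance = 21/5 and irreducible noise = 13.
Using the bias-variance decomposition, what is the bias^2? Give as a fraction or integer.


Total error = bias^2 + variance + irreducible noise. So bias^2 = 459/20 - 21/5 - 13 = 23/4.

23/4


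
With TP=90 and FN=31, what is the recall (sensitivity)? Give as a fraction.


Recall = TP / (TP + FN) = 90 / 121 = 90/121.

90/121


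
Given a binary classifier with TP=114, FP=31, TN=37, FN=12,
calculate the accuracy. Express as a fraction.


Accuracy = (TP + TN) / (TP + TN + FP + FN) = (114 + 37) / 194 = 151/194.

151/194


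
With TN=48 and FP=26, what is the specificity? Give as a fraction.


Specificity = TN / (TN + FP) = 48 / 74 = 24/37.

24/37


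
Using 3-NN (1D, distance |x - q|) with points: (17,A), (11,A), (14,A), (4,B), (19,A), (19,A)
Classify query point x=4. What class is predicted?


Distances: |17-4|=13, |11-4|=7, |14-4|=10, |4-4|=0, |19-4|=15, |19-4|=15. 3 nearest: (4,B), (11,A), (14,A). Counts: {'B': 1, 'A': 2}. Majority class: A.

A


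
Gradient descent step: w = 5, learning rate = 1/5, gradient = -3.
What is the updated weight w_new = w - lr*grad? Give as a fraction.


w_new = 5 - 1/5 * -3 = 5 - -3/5 = 28/5.

28/5


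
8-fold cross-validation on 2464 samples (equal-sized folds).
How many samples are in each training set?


Each validation fold has 2464/8 = 308 samples. Training set = 2464 - 308 = 2156.

2156


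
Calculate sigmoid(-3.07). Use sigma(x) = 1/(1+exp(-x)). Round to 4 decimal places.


sigma(-3.07) = 1/(1+e^(3.07)) = 1/(1+21.541903) = 1/22.541903 = 0.0444.

0.0444


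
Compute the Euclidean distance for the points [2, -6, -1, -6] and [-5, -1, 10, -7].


d = sqrt(sum of squared differences). (2--5)^2=49, (-6--1)^2=25, (-1-10)^2=121, (-6--7)^2=1. Sum = 196.

14


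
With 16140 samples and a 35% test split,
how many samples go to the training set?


Test set = 16140 * 35% = 5649. Training set = 16140 - 5649 = 10491.

10491


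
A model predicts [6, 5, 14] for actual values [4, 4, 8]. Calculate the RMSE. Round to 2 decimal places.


MSE = 13.6667. RMSE = sqrt(13.6667) = 3.70.

3.70


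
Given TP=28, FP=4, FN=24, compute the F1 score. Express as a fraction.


Precision = 28/32 = 7/8. Recall = 28/52 = 7/13. F1 = 2*P*R/(P+R) = 2/3.

2/3


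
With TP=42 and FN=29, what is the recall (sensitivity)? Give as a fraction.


Recall = TP / (TP + FN) = 42 / 71 = 42/71.

42/71


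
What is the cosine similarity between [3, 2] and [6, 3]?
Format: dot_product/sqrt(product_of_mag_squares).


dot = 24. |a|^2 = 13, |b|^2 = 45. cos = 24/sqrt(585).

24/sqrt(585)


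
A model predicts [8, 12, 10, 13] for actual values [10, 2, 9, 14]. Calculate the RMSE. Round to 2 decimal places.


MSE = 26.5000. RMSE = sqrt(26.5000) = 5.15.

5.15


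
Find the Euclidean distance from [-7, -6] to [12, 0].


d = sqrt(sum of squared differences). (-7-12)^2=361, (-6-0)^2=36. Sum = 397.

sqrt(397)


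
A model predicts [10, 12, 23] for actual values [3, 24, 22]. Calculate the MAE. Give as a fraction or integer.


MAE = (1/3) * (|3-10|=7 + |24-12|=12 + |22-23|=1). Sum = 20. MAE = 20/3.

20/3


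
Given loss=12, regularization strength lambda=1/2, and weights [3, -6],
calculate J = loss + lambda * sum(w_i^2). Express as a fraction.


L2 sq norm = sum(w^2) = 45. J = 12 + 1/2 * 45 = 69/2.

69/2


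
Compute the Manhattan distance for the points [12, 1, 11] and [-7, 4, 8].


d = sum of absolute differences: |12--7|=19 + |1-4|=3 + |11-8|=3 = 25.

25


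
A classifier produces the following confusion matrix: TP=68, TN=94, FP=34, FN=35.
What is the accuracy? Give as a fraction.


Accuracy = (TP + TN) / (TP + TN + FP + FN) = (68 + 94) / 231 = 54/77.

54/77


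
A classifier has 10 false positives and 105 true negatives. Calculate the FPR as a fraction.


FPR = FP / (FP + TN) = 10 / 115 = 2/23.

2/23


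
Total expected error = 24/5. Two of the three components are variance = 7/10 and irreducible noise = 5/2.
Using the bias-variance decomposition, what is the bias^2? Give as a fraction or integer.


Total error = bias^2 + variance + irreducible noise. So bias^2 = 24/5 - 7/10 - 5/2 = 8/5.

8/5


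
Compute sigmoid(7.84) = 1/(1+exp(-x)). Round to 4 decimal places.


sigma(7.84) = 1/(1+e^(-7.84)) = 1/(1+0.000394) = 1/1.000394 = 0.9996.

0.9996


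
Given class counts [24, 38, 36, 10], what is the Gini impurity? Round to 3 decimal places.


Total = 108. Proportions: 24/108, 38/108, 36/108, 10/108. sum(p_i^2) = 0.2929. Gini = 1 - 0.2929 = 0.7071, which rounds to 0.707.

0.707


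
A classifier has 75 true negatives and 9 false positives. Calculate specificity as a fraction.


Specificity = TN / (TN + FP) = 75 / 84 = 25/28.

25/28


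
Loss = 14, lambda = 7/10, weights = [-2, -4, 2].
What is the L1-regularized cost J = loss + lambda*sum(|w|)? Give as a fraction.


L1 norm = sum(|w|) = 8. J = 14 + 7/10 * 8 = 98/5.

98/5


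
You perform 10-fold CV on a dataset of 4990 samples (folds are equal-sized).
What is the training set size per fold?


Each validation fold has 4990/10 = 499 samples. Training set = 4990 - 499 = 4491.

4491


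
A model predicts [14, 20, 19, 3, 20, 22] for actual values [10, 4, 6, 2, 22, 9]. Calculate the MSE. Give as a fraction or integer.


MSE = (1/6) * ((10-14)^2=16 + (4-20)^2=256 + (6-19)^2=169 + (2-3)^2=1 + (22-20)^2=4 + (9-22)^2=169). Sum = 615. MSE = 205/2.

205/2


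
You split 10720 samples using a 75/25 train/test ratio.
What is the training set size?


Test set = 10720 * 25% = 2680. Training set = 10720 - 2680 = 8040.

8040


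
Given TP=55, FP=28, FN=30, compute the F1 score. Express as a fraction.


Precision = 55/83 = 55/83. Recall = 55/85 = 11/17. F1 = 2*P*R/(P+R) = 55/84.

55/84


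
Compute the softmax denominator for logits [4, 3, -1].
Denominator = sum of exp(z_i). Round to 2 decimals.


Denom = e^4=54.5982 + e^3=20.0855 + e^-1=0.3679. Sum = 75.0516, which rounds to 75.05.

75.05


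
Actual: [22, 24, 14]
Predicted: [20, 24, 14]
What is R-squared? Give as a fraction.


Mean(y) = 20. SS_res = 4. SS_tot = 56. R^2 = 1 - 4/(56) = 13/14.

13/14


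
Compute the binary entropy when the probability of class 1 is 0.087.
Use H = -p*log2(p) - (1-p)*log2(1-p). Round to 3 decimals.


H = -0.087*log2(0.087) - 0.913*log2(0.913) = 0.426.

0.426


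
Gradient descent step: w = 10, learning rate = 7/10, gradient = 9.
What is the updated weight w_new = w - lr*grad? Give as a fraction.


w_new = 10 - 7/10 * 9 = 10 - 63/10 = 37/10.

37/10


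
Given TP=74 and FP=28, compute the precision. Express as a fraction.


Precision = TP / (TP + FP) = 74 / 102 = 37/51.

37/51


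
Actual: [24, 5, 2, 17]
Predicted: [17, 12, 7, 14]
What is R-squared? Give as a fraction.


Mean(y) = 12. SS_res = 132. SS_tot = 318. R^2 = 1 - 132/(318) = 31/53.

31/53


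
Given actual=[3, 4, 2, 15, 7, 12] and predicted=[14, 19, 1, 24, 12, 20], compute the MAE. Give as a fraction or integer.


MAE = (1/6) * (|3-14|=11 + |4-19|=15 + |2-1|=1 + |15-24|=9 + |7-12|=5 + |12-20|=8). Sum = 49. MAE = 49/6.

49/6


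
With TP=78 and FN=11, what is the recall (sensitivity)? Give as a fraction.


Recall = TP / (TP + FN) = 78 / 89 = 78/89.

78/89


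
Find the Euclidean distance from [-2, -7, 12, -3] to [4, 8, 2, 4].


d = sqrt(sum of squared differences). (-2-4)^2=36, (-7-8)^2=225, (12-2)^2=100, (-3-4)^2=49. Sum = 410.

sqrt(410)


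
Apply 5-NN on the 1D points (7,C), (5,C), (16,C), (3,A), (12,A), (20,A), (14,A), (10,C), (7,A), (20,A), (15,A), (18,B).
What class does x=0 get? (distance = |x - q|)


Distances: |7-0|=7, |5-0|=5, |16-0|=16, |3-0|=3, |12-0|=12, |20-0|=20, |14-0|=14, |10-0|=10, |7-0|=7, |20-0|=20, |15-0|=15, |18-0|=18. 5 nearest: (3,A), (5,C), (7,A), (7,C), (10,C). Counts: {'A': 2, 'C': 3}. Majority class: C.

C


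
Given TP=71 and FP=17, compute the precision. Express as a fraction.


Precision = TP / (TP + FP) = 71 / 88 = 71/88.

71/88


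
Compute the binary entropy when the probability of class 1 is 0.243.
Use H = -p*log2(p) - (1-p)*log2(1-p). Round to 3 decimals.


H = -0.243*log2(0.243) - 0.757*log2(0.757) = 0.800.

0.800


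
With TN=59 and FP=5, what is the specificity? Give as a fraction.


Specificity = TN / (TN + FP) = 59 / 64 = 59/64.

59/64


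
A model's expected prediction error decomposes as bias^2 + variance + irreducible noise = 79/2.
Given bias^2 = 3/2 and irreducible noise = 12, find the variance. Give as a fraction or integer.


Total error = bias^2 + variance + irreducible noise. So variance = 79/2 - 3/2 - 12 = 26.

26


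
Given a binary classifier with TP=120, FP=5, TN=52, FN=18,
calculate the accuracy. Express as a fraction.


Accuracy = (TP + TN) / (TP + TN + FP + FN) = (120 + 52) / 195 = 172/195.

172/195


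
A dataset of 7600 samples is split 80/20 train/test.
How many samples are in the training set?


Test set = 7600 * 20% = 1520. Training set = 7600 - 1520 = 6080.

6080


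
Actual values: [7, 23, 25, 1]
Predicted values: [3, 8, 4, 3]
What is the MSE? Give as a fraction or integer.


MSE = (1/4) * ((7-3)^2=16 + (23-8)^2=225 + (25-4)^2=441 + (1-3)^2=4). Sum = 686. MSE = 343/2.

343/2


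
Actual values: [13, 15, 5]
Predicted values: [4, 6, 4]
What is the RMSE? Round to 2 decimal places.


MSE = 54.3333. RMSE = sqrt(54.3333) = 7.37.

7.37


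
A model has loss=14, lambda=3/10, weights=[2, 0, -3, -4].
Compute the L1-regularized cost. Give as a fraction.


L1 norm = sum(|w|) = 9. J = 14 + 3/10 * 9 = 167/10.

167/10


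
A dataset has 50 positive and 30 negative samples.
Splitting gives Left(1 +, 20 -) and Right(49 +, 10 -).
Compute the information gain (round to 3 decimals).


H(parent) = 0.9544. H(left) = 0.2762, H(right) = 0.6565. Weighted = (21/80)*0.2762 + (59/80)*0.6565 = 0.5567. IG = 0.9544 - 0.5567 = 0.3977, which rounds to 0.398.

0.398


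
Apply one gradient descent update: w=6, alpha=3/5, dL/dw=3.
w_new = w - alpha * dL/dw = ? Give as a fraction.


w_new = 6 - 3/5 * 3 = 6 - 9/5 = 21/5.

21/5


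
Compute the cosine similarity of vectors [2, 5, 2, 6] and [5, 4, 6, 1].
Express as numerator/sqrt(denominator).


dot = 48. |a|^2 = 69, |b|^2 = 78. cos = 48/sqrt(5382).

48/sqrt(5382)


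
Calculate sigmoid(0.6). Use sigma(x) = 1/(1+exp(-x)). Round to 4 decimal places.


sigma(0.6) = 1/(1+e^(-0.6)) = 1/(1+0.548812) = 1/1.548812 = 0.6457.

0.6457


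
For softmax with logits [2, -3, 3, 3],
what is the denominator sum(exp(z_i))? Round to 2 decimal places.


Denom = e^2=7.3891 + e^-3=0.0498 + e^3=20.0855 + e^3=20.0855. Sum = 47.6099, which rounds to 47.61.

47.61


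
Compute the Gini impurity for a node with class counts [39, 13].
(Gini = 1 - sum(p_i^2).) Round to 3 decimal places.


Total = 52. Proportions: 39/52, 13/52. sum(p_i^2) = 0.6250. Gini = 1 - 0.6250 = 0.3750, which rounds to 0.375.

0.375


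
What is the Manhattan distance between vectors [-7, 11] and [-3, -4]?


d = sum of absolute differences: |-7--3|=4 + |11--4|=15 = 19.

19


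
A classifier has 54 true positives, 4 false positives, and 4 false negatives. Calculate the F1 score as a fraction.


Precision = 54/58 = 27/29. Recall = 54/58 = 27/29. F1 = 2*P*R/(P+R) = 27/29.

27/29


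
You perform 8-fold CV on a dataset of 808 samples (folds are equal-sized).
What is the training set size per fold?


Each validation fold has 808/8 = 101 samples. Training set = 808 - 101 = 707.

707


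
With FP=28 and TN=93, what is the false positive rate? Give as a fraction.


FPR = FP / (FP + TN) = 28 / 121 = 28/121.

28/121


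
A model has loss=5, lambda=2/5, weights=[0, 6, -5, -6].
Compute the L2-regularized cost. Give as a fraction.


L2 sq norm = sum(w^2) = 97. J = 5 + 2/5 * 97 = 219/5.

219/5


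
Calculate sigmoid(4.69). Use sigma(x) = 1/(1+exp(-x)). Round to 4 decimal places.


sigma(4.69) = 1/(1+e^(-4.69)) = 1/(1+0.009187) = 1/1.009187 = 0.9909.

0.9909


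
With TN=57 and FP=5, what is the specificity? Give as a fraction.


Specificity = TN / (TN + FP) = 57 / 62 = 57/62.

57/62


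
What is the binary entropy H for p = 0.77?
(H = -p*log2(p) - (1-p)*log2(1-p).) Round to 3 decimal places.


H = -0.77*log2(0.77) - 0.23*log2(0.23) = 0.778.

0.778


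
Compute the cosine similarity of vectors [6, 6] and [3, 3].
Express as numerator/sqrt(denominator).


dot = 36. |a|^2 = 72, |b|^2 = 18. cos = 36/sqrt(1296).

36/sqrt(1296)


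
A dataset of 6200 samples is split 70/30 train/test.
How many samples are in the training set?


Test set = 6200 * 30% = 1860. Training set = 6200 - 1860 = 4340.

4340


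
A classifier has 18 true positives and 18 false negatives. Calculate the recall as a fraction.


Recall = TP / (TP + FN) = 18 / 36 = 1/2.

1/2


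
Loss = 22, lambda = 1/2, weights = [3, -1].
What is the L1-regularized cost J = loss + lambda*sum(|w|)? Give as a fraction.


L1 norm = sum(|w|) = 4. J = 22 + 1/2 * 4 = 24.

24


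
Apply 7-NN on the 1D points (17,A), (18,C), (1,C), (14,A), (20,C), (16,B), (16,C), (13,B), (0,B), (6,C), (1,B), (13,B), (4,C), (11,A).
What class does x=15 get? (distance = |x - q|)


Distances: |17-15|=2, |18-15|=3, |1-15|=14, |14-15|=1, |20-15|=5, |16-15|=1, |16-15|=1, |13-15|=2, |0-15|=15, |6-15|=9, |1-15|=14, |13-15|=2, |4-15|=11, |11-15|=4. 7 nearest: (14,A), (16,B), (16,C), (17,A), (13,B), (13,B), (18,C). Counts: {'A': 2, 'B': 3, 'C': 2}. Majority class: B.

B


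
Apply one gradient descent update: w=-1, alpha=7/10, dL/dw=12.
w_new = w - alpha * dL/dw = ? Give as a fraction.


w_new = -1 - 7/10 * 12 = -1 - 42/5 = -47/5.

-47/5


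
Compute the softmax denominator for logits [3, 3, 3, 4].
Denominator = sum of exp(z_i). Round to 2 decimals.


Denom = e^3=20.0855 + e^3=20.0855 + e^3=20.0855 + e^4=54.5982. Sum = 114.8547, which rounds to 114.85.

114.85


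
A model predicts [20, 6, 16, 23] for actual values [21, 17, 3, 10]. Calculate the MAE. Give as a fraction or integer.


MAE = (1/4) * (|21-20|=1 + |17-6|=11 + |3-16|=13 + |10-23|=13). Sum = 38. MAE = 19/2.

19/2


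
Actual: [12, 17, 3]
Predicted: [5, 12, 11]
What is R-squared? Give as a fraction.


Mean(y) = 32/3. SS_res = 138. SS_tot = 302/3. R^2 = 1 - 138/(302/3) = -56/151.

-56/151


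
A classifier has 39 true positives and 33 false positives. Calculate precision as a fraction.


Precision = TP / (TP + FP) = 39 / 72 = 13/24.

13/24


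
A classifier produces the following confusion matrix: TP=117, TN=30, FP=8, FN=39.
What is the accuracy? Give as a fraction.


Accuracy = (TP + TN) / (TP + TN + FP + FN) = (117 + 30) / 194 = 147/194.

147/194


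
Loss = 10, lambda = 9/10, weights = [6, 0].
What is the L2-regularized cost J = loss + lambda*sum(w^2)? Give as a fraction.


L2 sq norm = sum(w^2) = 36. J = 10 + 9/10 * 36 = 212/5.

212/5


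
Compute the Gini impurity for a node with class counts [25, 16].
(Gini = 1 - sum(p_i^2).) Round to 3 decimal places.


Total = 41. Proportions: 25/41, 16/41. sum(p_i^2) = 0.5241. Gini = 1 - 0.5241 = 0.4759, which rounds to 0.476.

0.476


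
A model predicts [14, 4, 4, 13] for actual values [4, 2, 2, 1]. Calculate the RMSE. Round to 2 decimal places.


MSE = 63.0000. RMSE = sqrt(63.0000) = 7.94.

7.94


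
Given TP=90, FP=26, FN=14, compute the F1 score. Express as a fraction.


Precision = 90/116 = 45/58. Recall = 90/104 = 45/52. F1 = 2*P*R/(P+R) = 9/11.

9/11


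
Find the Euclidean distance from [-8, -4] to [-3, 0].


d = sqrt(sum of squared differences). (-8--3)^2=25, (-4-0)^2=16. Sum = 41.

sqrt(41)


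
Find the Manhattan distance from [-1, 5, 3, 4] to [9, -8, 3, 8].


d = sum of absolute differences: |-1-9|=10 + |5--8|=13 + |3-3|=0 + |4-8|=4 = 27.

27


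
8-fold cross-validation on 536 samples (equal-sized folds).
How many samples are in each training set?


Each validation fold has 536/8 = 67 samples. Training set = 536 - 67 = 469.

469


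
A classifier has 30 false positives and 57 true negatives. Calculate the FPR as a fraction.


FPR = FP / (FP + TN) = 30 / 87 = 10/29.

10/29


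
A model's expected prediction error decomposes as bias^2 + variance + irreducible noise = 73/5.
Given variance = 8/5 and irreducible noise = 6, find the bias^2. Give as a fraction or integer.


Total error = bias^2 + variance + irreducible noise. So bias^2 = 73/5 - 8/5 - 6 = 7.

7


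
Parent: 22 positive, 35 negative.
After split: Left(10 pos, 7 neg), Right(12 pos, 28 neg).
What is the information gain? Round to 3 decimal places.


H(parent) = 0.9621. H(left) = 0.9774, H(right) = 0.8813. Weighted = (17/57)*0.9774 + (40/57)*0.8813 = 0.9100. IG = 0.9621 - 0.9100 = 0.0521, which rounds to 0.052.

0.052


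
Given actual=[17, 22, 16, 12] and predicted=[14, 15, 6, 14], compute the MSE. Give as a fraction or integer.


MSE = (1/4) * ((17-14)^2=9 + (22-15)^2=49 + (16-6)^2=100 + (12-14)^2=4). Sum = 162. MSE = 81/2.

81/2


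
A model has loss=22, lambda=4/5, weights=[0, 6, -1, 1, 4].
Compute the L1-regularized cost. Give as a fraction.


L1 norm = sum(|w|) = 12. J = 22 + 4/5 * 12 = 158/5.

158/5


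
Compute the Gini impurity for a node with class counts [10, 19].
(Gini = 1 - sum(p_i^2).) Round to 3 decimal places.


Total = 29. Proportions: 10/29, 19/29. sum(p_i^2) = 0.5482. Gini = 1 - 0.5482 = 0.4518, which rounds to 0.452.

0.452


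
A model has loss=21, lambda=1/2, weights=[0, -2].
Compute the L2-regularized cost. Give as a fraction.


L2 sq norm = sum(w^2) = 4. J = 21 + 1/2 * 4 = 23.

23


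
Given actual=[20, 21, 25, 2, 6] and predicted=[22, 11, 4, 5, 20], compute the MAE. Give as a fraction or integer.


MAE = (1/5) * (|20-22|=2 + |21-11|=10 + |25-4|=21 + |2-5|=3 + |6-20|=14). Sum = 50. MAE = 10.

10


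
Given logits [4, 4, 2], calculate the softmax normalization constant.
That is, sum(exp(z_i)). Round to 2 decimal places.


Denom = e^4=54.5982 + e^4=54.5982 + e^2=7.3891. Sum = 116.5855, which rounds to 116.59.

116.59


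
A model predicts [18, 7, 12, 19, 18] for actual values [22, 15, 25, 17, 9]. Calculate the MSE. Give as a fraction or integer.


MSE = (1/5) * ((22-18)^2=16 + (15-7)^2=64 + (25-12)^2=169 + (17-19)^2=4 + (9-18)^2=81). Sum = 334. MSE = 334/5.

334/5


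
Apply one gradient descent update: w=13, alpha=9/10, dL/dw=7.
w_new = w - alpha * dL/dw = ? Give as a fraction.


w_new = 13 - 9/10 * 7 = 13 - 63/10 = 67/10.

67/10


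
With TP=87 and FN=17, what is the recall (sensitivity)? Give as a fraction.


Recall = TP / (TP + FN) = 87 / 104 = 87/104.

87/104


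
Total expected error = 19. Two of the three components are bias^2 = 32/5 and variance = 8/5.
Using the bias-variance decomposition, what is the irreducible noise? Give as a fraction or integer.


Total error = bias^2 + variance + irreducible noise. So irreducible noise = 19 - 32/5 - 8/5 = 11.

11


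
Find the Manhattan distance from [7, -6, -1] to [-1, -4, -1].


d = sum of absolute differences: |7--1|=8 + |-6--4|=2 + |-1--1|=0 = 10.

10


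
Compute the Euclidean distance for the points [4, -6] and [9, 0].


d = sqrt(sum of squared differences). (4-9)^2=25, (-6-0)^2=36. Sum = 61.

sqrt(61)


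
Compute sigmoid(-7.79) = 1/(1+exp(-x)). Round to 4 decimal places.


sigma(-7.79) = 1/(1+e^(7.79)) = 1/(1+2416.317582) = 1/2417.317582 = 0.0004.

0.0004


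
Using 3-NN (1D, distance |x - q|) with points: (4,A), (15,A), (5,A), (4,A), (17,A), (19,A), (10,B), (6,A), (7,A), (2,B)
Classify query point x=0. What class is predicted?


Distances: |4-0|=4, |15-0|=15, |5-0|=5, |4-0|=4, |17-0|=17, |19-0|=19, |10-0|=10, |6-0|=6, |7-0|=7, |2-0|=2. 3 nearest: (2,B), (4,A), (4,A). Counts: {'B': 1, 'A': 2}. Majority class: A.

A


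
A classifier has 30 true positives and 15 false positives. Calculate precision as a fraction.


Precision = TP / (TP + FP) = 30 / 45 = 2/3.

2/3


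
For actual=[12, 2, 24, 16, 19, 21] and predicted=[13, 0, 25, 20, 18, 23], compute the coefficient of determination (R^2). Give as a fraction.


Mean(y) = 47/3. SS_res = 27. SS_tot = 928/3. R^2 = 1 - 27/(928/3) = 847/928.

847/928


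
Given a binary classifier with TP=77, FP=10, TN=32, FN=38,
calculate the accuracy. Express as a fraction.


Accuracy = (TP + TN) / (TP + TN + FP + FN) = (77 + 32) / 157 = 109/157.

109/157


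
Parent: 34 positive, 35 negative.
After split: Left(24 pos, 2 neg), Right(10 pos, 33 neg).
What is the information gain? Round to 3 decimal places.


H(parent) = 0.9998. H(left) = 0.3912, H(right) = 0.7824. Weighted = (26/69)*0.3912 + (43/69)*0.7824 = 0.6350. IG = 0.9998 - 0.6350 = 0.3648, which rounds to 0.365.

0.365


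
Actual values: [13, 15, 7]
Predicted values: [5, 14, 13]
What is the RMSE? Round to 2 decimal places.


MSE = 33.6667. RMSE = sqrt(33.6667) = 5.80.

5.80


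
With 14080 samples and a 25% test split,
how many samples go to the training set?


Test set = 14080 * 25% = 3520. Training set = 14080 - 3520 = 10560.

10560


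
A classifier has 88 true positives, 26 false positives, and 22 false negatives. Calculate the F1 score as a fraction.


Precision = 88/114 = 44/57. Recall = 88/110 = 4/5. F1 = 2*P*R/(P+R) = 11/14.

11/14


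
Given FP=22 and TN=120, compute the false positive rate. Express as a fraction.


FPR = FP / (FP + TN) = 22 / 142 = 11/71.

11/71


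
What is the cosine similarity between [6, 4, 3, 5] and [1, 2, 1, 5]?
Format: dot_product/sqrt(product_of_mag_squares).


dot = 42. |a|^2 = 86, |b|^2 = 31. cos = 42/sqrt(2666).

42/sqrt(2666)


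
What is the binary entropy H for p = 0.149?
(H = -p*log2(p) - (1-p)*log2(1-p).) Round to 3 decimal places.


H = -0.149*log2(0.149) - 0.851*log2(0.851) = 0.607.

0.607


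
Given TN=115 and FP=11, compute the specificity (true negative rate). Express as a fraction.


Specificity = TN / (TN + FP) = 115 / 126 = 115/126.

115/126


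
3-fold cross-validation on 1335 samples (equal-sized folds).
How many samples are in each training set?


Each validation fold has 1335/3 = 445 samples. Training set = 1335 - 445 = 890.

890


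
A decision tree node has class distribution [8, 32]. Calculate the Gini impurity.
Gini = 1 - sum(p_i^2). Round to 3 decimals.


Total = 40. Proportions: 8/40, 32/40. sum(p_i^2) = 0.6800. Gini = 1 - 0.6800 = 0.3200, which rounds to 0.320.

0.320


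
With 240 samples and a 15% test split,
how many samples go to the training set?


Test set = 240 * 15% = 36. Training set = 240 - 36 = 204.

204


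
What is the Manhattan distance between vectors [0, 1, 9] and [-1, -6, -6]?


d = sum of absolute differences: |0--1|=1 + |1--6|=7 + |9--6|=15 = 23.

23


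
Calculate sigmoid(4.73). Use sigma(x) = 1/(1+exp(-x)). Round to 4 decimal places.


sigma(4.73) = 1/(1+e^(-4.73)) = 1/(1+0.008826) = 1/1.008826 = 0.9913.

0.9913


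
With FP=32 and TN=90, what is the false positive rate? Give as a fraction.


FPR = FP / (FP + TN) = 32 / 122 = 16/61.

16/61


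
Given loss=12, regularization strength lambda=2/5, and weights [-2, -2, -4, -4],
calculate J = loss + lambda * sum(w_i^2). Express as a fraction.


L2 sq norm = sum(w^2) = 40. J = 12 + 2/5 * 40 = 28.

28


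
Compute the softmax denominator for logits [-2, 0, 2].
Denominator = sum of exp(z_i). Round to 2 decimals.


Denom = e^-2=0.1353 + e^0=1.0000 + e^2=7.3891. Sum = 8.5244, which rounds to 8.52.

8.52


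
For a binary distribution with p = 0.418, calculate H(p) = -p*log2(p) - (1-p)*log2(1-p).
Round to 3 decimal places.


H = -0.418*log2(0.418) - 0.582*log2(0.582) = 0.981.

0.981


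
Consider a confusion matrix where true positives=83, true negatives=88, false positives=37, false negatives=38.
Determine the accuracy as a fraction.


Accuracy = (TP + TN) / (TP + TN + FP + FN) = (83 + 88) / 246 = 57/82.

57/82


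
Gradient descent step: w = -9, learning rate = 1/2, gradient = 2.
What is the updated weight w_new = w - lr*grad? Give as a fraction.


w_new = -9 - 1/2 * 2 = -9 - 1 = -10.

-10


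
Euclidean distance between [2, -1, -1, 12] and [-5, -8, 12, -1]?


d = sqrt(sum of squared differences). (2--5)^2=49, (-1--8)^2=49, (-1-12)^2=169, (12--1)^2=169. Sum = 436.

sqrt(436)


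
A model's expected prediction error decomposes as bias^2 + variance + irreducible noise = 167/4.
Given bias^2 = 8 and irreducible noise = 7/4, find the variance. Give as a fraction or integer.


Total error = bias^2 + variance + irreducible noise. So variance = 167/4 - 8 - 7/4 = 32.

32


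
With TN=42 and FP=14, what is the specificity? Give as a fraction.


Specificity = TN / (TN + FP) = 42 / 56 = 3/4.

3/4


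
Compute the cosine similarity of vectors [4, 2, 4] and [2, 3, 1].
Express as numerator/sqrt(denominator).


dot = 18. |a|^2 = 36, |b|^2 = 14. cos = 18/sqrt(504).

18/sqrt(504)


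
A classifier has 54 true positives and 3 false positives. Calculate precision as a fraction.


Precision = TP / (TP + FP) = 54 / 57 = 18/19.

18/19


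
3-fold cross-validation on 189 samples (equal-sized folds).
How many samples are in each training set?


Each validation fold has 189/3 = 63 samples. Training set = 189 - 63 = 126.

126


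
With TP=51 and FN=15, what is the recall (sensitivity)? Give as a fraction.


Recall = TP / (TP + FN) = 51 / 66 = 17/22.

17/22


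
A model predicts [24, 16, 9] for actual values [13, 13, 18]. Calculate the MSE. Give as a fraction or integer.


MSE = (1/3) * ((13-24)^2=121 + (13-16)^2=9 + (18-9)^2=81). Sum = 211. MSE = 211/3.

211/3


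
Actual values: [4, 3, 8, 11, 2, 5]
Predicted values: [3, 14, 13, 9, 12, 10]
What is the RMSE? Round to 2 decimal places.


MSE = 46.0000. RMSE = sqrt(46.0000) = 6.78.

6.78


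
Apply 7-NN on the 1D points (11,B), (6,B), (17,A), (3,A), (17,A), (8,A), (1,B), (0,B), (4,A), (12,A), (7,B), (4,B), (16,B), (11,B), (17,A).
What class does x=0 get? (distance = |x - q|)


Distances: |11-0|=11, |6-0|=6, |17-0|=17, |3-0|=3, |17-0|=17, |8-0|=8, |1-0|=1, |0-0|=0, |4-0|=4, |12-0|=12, |7-0|=7, |4-0|=4, |16-0|=16, |11-0|=11, |17-0|=17. 7 nearest: (0,B), (1,B), (3,A), (4,A), (4,B), (6,B), (7,B). Counts: {'B': 5, 'A': 2}. Majority class: B.

B
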